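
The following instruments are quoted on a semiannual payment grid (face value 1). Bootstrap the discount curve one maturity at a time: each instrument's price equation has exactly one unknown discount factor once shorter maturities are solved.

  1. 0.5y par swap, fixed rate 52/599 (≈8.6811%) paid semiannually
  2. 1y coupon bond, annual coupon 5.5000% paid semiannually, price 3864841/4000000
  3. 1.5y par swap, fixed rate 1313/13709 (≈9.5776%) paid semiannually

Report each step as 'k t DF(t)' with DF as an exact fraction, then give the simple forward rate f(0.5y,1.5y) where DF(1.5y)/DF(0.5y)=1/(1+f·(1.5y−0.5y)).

step 1 [0.5y] swap r/2=26/599: DF=(1 − 26/599·(0))/(1+26/599) = 599/625 ≈ 0.958400
step 2 [1y] bond c/2=11/400: DF=(3864841/4000000 − 11/400·(0.958400))/(1+11/400) = 9147/10000 ≈ 0.914700
step 3 [1.5y] swap r/2=1313/27418: DF=(1 − 1313/27418·(0.958400+0.914700))/(1+1313/27418) = 8687/10000 ≈ 0.868700

1 1/2 599/625
2 1 9147/10000
3 3/2 8687/10000
f(0.5y,1.5y) = ((599/625)/(8687/10000) − 1)/(1) = 897/8687 ≈ 10.3258%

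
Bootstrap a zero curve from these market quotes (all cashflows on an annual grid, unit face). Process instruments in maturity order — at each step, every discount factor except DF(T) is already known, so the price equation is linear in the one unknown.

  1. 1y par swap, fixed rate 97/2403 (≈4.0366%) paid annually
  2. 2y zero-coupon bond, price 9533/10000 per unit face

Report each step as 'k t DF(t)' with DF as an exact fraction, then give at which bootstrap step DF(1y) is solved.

step 1 [1y] swap r/1=97/2403: DF=(1 − 97/2403·(0))/(1+97/2403) = 2403/2500 ≈ 0.961200
step 2 [2y] zero: DF = P = 9533/10000 ≈ 0.953300

1 1 2403/2500
2 2 9533/10000
DF(1y) is solved at step 1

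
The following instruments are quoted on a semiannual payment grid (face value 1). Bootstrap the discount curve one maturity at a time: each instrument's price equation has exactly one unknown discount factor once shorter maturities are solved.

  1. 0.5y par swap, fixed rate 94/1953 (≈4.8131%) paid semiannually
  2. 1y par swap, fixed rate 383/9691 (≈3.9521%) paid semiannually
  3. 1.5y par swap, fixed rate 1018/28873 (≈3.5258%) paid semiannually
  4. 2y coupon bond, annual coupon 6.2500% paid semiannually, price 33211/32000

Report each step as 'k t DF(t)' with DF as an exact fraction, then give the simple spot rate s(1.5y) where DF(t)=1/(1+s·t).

step 1 [0.5y] swap r/2=47/1953: DF=(1 − 47/1953·(0))/(1+47/1953) = 1953/2000 ≈ 0.976500
step 2 [1y] swap r/2=383/19382: DF=(1 − 383/19382·(0.976500))/(1+383/19382) = 9617/10000 ≈ 0.961700
step 3 [1.5y] swap r/2=509/28873: DF=(1 − 509/28873·(0.976500+0.961700))/(1+509/28873) = 9491/10000 ≈ 0.949100
step 4 [2y] bond c/2=1/32: DF=(33211/32000 − 1/32·(0.976500+0.961700+0.949100))/(1+1/32) = 9189/10000 ≈ 0.918900

1 1/2 1953/2000
2 1 9617/10000
3 3/2 9491/10000
4 2 9189/10000
s(1.5y) = (1/(9491/10000) − 1)/(3/2) = 1018/28473 ≈ 3.5753%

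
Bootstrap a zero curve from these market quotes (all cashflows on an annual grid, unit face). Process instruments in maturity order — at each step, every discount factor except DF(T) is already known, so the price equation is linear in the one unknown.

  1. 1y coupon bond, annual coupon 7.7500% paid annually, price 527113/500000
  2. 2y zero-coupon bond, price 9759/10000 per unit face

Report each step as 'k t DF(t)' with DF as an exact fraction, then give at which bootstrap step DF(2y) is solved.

1 1 1223/1250
2 2 9759/10000
DF(2y) is solved at step 2

step 1 [1y] bond c/1=31/400: DF=(527113/500000 − 31/400·(0))/(1+31/400) = 1223/1250 ≈ 0.978400
step 2 [2y] zero: DF = P = 9759/10000 ≈ 0.975900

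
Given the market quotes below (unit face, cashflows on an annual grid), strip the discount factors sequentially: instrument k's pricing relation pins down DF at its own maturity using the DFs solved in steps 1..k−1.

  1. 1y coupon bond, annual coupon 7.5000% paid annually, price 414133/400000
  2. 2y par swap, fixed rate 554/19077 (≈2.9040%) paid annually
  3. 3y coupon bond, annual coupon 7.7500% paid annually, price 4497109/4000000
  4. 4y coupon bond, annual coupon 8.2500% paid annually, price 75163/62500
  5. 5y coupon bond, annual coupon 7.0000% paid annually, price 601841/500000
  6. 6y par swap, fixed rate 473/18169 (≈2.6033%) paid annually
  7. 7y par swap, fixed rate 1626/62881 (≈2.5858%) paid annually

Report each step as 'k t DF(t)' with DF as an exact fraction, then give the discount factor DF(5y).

step 1 [1y] bond c/1=3/40: DF=(414133/400000 − 3/40·(0))/(1+3/40) = 9631/10000 ≈ 0.963100
step 2 [2y] swap r/1=554/19077: DF=(1 − 554/19077·(0.963100))/(1+554/19077) = 4723/5000 ≈ 0.944600
step 3 [3y] bond c/1=31/400: DF=(4497109/4000000 − 31/400·(0.963100+0.944600))/(1+31/400) = 4531/5000 ≈ 0.906200
step 4 [4y] bond c/1=33/400: DF=(75163/62500 − 33/400·(0.963100+0.944600+0.906200))/(1+33/400) = 1793/2000 ≈ 0.896500
step 5 [5y] bond c/1=7/100: DF=(601841/500000 − 7/100·(0.963100+0.944600+0.906200+0.896500))/(1+7/100) = 4411/5000 ≈ 0.882200
step 6 [6y] swap r/1=473/18169: DF=(1 − 473/18169·(0.963100+0.944600+0.906200+0.896500+0.882200))/(1+473/18169) = 8581/10000 ≈ 0.858100
step 7 [7y] swap r/1=1626/62881: DF=(1 − 1626/62881·(0.963100+0.944600+0.906200+0.896500+0.882200+0.858100))/(1+1626/62881) = 4187/5000 ≈ 0.837400

1 1 9631/10000
2 2 4723/5000
3 3 4531/5000
4 4 1793/2000
5 5 4411/5000
6 6 8581/10000
7 7 4187/5000
DF(5y) = 4411/5000 ≈ 0.882200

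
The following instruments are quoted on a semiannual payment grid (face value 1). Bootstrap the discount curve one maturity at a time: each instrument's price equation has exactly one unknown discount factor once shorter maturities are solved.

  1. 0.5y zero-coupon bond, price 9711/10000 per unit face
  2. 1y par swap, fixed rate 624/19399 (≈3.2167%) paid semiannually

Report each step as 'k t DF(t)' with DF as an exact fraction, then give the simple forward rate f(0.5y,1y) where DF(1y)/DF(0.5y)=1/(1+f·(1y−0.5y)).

1 1/2 9711/10000
2 1 1211/1250
f(0.5y,1y) = ((9711/10000)/(1211/1250) − 1)/(1/2) = 23/4844 ≈ 0.4748%

step 1 [0.5y] zero: DF = P = 9711/10000 ≈ 0.971100
step 2 [1y] swap r/2=312/19399: DF=(1 − 312/19399·(0.971100))/(1+312/19399) = 1211/1250 ≈ 0.968800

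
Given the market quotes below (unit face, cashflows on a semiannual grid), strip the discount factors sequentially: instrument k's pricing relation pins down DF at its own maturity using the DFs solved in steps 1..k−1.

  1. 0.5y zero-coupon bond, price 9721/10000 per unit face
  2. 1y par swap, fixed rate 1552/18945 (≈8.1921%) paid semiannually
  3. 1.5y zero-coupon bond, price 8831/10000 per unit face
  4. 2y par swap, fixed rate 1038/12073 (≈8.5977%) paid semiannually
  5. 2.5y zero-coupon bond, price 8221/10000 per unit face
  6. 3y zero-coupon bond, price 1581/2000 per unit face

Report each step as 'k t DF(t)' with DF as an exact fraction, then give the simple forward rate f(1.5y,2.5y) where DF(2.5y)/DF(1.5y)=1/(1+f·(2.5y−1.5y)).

step 1 [0.5y] zero: DF = P = 9721/10000 ≈ 0.972100
step 2 [1y] swap r/2=776/18945: DF=(1 − 776/18945·(0.972100))/(1+776/18945) = 1153/1250 ≈ 0.922400
step 3 [1.5y] zero: DF = P = 8831/10000 ≈ 0.883100
step 4 [2y] swap r/2=519/12073: DF=(1 − 519/12073·(0.972100+0.922400+0.883100))/(1+519/12073) = 8443/10000 ≈ 0.844300
step 5 [2.5y] zero: DF = P = 8221/10000 ≈ 0.822100
step 6 [3y] zero: DF = P = 1581/2000 ≈ 0.790500

1 1/2 9721/10000
2 1 1153/1250
3 3/2 8831/10000
4 2 8443/10000
5 5/2 8221/10000
6 3 1581/2000
f(1.5y,2.5y) = ((8831/10000)/(8221/10000) − 1)/(1) = 610/8221 ≈ 7.4200%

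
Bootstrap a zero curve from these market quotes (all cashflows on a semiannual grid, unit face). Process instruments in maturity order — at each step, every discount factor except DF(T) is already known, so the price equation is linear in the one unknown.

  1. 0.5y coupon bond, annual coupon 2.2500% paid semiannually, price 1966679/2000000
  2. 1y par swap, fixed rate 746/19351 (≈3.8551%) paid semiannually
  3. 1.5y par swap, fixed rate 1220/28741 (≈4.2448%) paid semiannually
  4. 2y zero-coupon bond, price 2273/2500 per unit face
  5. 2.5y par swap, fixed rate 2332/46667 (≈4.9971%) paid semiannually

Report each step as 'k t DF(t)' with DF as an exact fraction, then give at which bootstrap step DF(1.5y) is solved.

1 1/2 2431/2500
2 1 9627/10000
3 3/2 939/1000
4 2 2273/2500
5 5/2 4417/5000
DF(1.5y) is solved at step 3

step 1 [0.5y] bond c/2=9/800: DF=(1966679/2000000 − 9/800·(0))/(1+9/800) = 2431/2500 ≈ 0.972400
step 2 [1y] swap r/2=373/19351: DF=(1 − 373/19351·(0.972400))/(1+373/19351) = 9627/10000 ≈ 0.962700
step 3 [1.5y] swap r/2=610/28741: DF=(1 − 610/28741·(0.972400+0.962700))/(1+610/28741) = 939/1000 ≈ 0.939000
step 4 [2y] zero: DF = P = 2273/2500 ≈ 0.909200
step 5 [2.5y] swap r/2=1166/46667: DF=(1 − 1166/46667·(0.972400+0.962700+0.939000+0.909200))/(1+1166/46667) = 4417/5000 ≈ 0.883400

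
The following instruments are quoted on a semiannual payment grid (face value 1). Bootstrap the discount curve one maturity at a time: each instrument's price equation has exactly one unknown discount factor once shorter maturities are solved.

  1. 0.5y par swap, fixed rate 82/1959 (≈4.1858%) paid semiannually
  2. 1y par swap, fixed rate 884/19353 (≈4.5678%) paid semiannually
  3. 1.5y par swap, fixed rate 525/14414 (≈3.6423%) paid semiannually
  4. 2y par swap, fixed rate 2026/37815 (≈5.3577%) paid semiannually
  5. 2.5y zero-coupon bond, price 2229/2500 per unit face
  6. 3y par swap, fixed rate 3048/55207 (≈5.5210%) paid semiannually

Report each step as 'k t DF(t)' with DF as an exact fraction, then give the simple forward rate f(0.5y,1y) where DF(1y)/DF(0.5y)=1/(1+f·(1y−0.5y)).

step 1 [0.5y] swap r/2=41/1959: DF=(1 − 41/1959·(0))/(1+41/1959) = 1959/2000 ≈ 0.979500
step 2 [1y] swap r/2=442/19353: DF=(1 − 442/19353·(0.979500))/(1+442/19353) = 4779/5000 ≈ 0.955800
step 3 [1.5y] swap r/2=525/28828: DF=(1 − 525/28828·(0.979500+0.955800))/(1+525/28828) = 379/400 ≈ 0.947500
step 4 [2y] swap r/2=1013/37815: DF=(1 − 1013/37815·(0.979500+0.955800+0.947500))/(1+1013/37815) = 8987/10000 ≈ 0.898700
step 5 [2.5y] zero: DF = P = 2229/2500 ≈ 0.891600
step 6 [3y] swap r/2=1524/55207: DF=(1 − 1524/55207·(0.979500+0.955800+0.947500+0.898700+0.891600))/(1+1524/55207) = 2119/2500 ≈ 0.847600

1 1/2 1959/2000
2 1 4779/5000
3 3/2 379/400
4 2 8987/10000
5 5/2 2229/2500
6 3 2119/2500
f(0.5y,1y) = ((1959/2000)/(4779/5000) − 1)/(1/2) = 79/1593 ≈ 4.9592%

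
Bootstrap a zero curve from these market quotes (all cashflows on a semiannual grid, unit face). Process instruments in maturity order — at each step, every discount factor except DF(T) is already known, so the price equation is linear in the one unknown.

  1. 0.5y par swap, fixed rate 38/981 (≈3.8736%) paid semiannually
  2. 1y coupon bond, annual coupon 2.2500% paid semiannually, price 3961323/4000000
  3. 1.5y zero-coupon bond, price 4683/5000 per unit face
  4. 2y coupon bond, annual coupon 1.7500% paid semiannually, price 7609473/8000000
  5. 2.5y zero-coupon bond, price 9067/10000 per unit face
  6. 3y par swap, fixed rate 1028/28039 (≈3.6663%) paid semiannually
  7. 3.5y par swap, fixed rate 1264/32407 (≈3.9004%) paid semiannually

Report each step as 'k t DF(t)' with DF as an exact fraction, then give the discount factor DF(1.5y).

1 1/2 981/1000
2 1 2421/2500
3 3/2 4683/5000
4 2 9179/10000
5 5/2 9067/10000
6 3 2243/2500
7 7/2 546/625
DF(1.5y) = 4683/5000 ≈ 0.936600

step 1 [0.5y] swap r/2=19/981: DF=(1 − 19/981·(0))/(1+19/981) = 981/1000 ≈ 0.981000
step 2 [1y] bond c/2=9/800: DF=(3961323/4000000 − 9/800·(0.981000))/(1+9/800) = 2421/2500 ≈ 0.968400
step 3 [1.5y] zero: DF = P = 4683/5000 ≈ 0.936600
step 4 [2y] bond c/2=7/800: DF=(7609473/8000000 − 7/800·(0.981000+0.968400+0.936600))/(1+7/800) = 9179/10000 ≈ 0.917900
step 5 [2.5y] zero: DF = P = 9067/10000 ≈ 0.906700
step 6 [3y] swap r/2=514/28039: DF=(1 − 514/28039·(0.981000+0.968400+0.936600+0.917900+0.906700))/(1+514/28039) = 2243/2500 ≈ 0.897200
step 7 [3.5y] swap r/2=632/32407: DF=(1 − 632/32407·(0.981000+0.968400+0.936600+0.917900+0.906700+0.897200))/(1+632/32407) = 546/625 ≈ 0.873600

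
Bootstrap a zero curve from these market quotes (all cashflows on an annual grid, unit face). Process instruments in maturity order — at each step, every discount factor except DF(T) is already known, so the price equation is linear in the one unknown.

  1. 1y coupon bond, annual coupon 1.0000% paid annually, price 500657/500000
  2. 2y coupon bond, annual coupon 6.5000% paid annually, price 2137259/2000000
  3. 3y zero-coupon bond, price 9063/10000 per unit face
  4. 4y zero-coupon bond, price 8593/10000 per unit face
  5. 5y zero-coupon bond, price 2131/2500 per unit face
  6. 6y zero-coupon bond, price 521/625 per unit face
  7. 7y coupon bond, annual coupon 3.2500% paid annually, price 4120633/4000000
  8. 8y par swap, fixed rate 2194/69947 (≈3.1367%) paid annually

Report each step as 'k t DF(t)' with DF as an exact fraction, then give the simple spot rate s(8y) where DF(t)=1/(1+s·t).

step 1 [1y] bond c/1=1/100: DF=(500657/500000 − 1/100·(0))/(1+1/100) = 4957/5000 ≈ 0.991400
step 2 [2y] bond c/1=13/200: DF=(2137259/2000000 − 13/200·(0.991400))/(1+13/200) = 9429/10000 ≈ 0.942900
step 3 [3y] zero: DF = P = 9063/10000 ≈ 0.906300
step 4 [4y] zero: DF = P = 8593/10000 ≈ 0.859300
step 5 [5y] zero: DF = P = 2131/2500 ≈ 0.852400
step 6 [6y] zero: DF = P = 521/625 ≈ 0.833600
step 7 [7y] bond c/1=13/400: DF=(4120633/4000000 − 13/400·(0.991400+0.942900+0.906300+0.859300+0.852400+0.833600))/(1+13/400) = 4141/5000 ≈ 0.828200
step 8 [8y] swap r/1=2194/69947: DF=(1 − 2194/69947·(0.991400+0.942900+0.906300+0.859300+0.852400+0.833600+0.828200))/(1+2194/69947) = 3903/5000 ≈ 0.780600

1 1 4957/5000
2 2 9429/10000
3 3 9063/10000
4 4 8593/10000
5 5 2131/2500
6 6 521/625
7 7 4141/5000
8 8 3903/5000
s(8y) = (1/(3903/5000) − 1)/(8) = 1097/31224 ≈ 3.5133%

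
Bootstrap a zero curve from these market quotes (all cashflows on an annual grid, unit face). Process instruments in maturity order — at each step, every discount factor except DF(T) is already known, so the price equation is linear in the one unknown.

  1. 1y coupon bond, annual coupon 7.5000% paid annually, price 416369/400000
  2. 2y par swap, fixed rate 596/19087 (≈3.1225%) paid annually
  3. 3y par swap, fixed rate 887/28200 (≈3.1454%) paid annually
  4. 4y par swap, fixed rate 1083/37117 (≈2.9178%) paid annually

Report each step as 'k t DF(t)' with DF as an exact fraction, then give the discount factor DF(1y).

step 1 [1y] bond c/1=3/40: DF=(416369/400000 − 3/40·(0))/(1+3/40) = 9683/10000 ≈ 0.968300
step 2 [2y] swap r/1=596/19087: DF=(1 − 596/19087·(0.968300))/(1+596/19087) = 2351/2500 ≈ 0.940400
step 3 [3y] swap r/1=887/28200: DF=(1 − 887/28200·(0.968300+0.940400))/(1+887/28200) = 9113/10000 ≈ 0.911300
step 4 [4y] swap r/1=1083/37117: DF=(1 − 1083/37117·(0.968300+0.940400+0.911300))/(1+1083/37117) = 8917/10000 ≈ 0.891700

1 1 9683/10000
2 2 2351/2500
3 3 9113/10000
4 4 8917/10000
DF(1y) = 9683/10000 ≈ 0.968300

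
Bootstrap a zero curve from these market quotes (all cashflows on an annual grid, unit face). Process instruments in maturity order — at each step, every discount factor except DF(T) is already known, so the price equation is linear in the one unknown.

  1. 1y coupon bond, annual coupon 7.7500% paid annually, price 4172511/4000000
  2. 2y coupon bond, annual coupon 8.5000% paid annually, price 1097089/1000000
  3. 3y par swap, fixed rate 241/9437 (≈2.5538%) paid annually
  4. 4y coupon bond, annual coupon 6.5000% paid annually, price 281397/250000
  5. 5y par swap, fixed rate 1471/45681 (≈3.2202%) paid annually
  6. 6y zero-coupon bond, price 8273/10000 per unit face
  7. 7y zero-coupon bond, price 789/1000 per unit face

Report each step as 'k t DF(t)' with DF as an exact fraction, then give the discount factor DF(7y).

step 1 [1y] bond c/1=31/400: DF=(4172511/4000000 − 31/400·(0))/(1+31/400) = 9681/10000 ≈ 0.968100
step 2 [2y] bond c/1=17/200: DF=(1097089/1000000 − 17/200·(0.968100))/(1+17/200) = 9353/10000 ≈ 0.935300
step 3 [3y] swap r/1=241/9437: DF=(1 − 241/9437·(0.968100+0.935300))/(1+241/9437) = 9277/10000 ≈ 0.927700
step 4 [4y] bond c/1=13/200: DF=(281397/250000 − 13/200·(0.968100+0.935300+0.927700))/(1+13/200) = 8841/10000 ≈ 0.884100
step 5 [5y] swap r/1=1471/45681: DF=(1 − 1471/45681·(0.968100+0.935300+0.927700+0.884100))/(1+1471/45681) = 8529/10000 ≈ 0.852900
step 6 [6y] zero: DF = P = 8273/10000 ≈ 0.827300
step 7 [7y] zero: DF = P = 789/1000 ≈ 0.789000

1 1 9681/10000
2 2 9353/10000
3 3 9277/10000
4 4 8841/10000
5 5 8529/10000
6 6 8273/10000
7 7 789/1000
DF(7y) = 789/1000 ≈ 0.789000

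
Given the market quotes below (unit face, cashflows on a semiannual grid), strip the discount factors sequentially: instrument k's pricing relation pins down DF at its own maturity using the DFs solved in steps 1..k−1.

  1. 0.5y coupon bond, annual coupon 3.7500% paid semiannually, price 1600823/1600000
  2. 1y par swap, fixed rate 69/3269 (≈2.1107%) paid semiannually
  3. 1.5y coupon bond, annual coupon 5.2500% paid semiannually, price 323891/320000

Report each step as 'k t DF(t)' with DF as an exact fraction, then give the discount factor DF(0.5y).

step 1 [0.5y] bond c/2=3/160: DF=(1600823/1600000 − 3/160·(0))/(1+3/160) = 9821/10000 ≈ 0.982100
step 2 [1y] swap r/2=69/6538: DF=(1 − 69/6538·(0.982100))/(1+69/6538) = 9793/10000 ≈ 0.979300
step 3 [1.5y] bond c/2=21/800: DF=(323891/320000 − 21/800·(0.982100+0.979300))/(1+21/800) = 9361/10000 ≈ 0.936100

1 1/2 9821/10000
2 1 9793/10000
3 3/2 9361/10000
DF(0.5y) = 9821/10000 ≈ 0.982100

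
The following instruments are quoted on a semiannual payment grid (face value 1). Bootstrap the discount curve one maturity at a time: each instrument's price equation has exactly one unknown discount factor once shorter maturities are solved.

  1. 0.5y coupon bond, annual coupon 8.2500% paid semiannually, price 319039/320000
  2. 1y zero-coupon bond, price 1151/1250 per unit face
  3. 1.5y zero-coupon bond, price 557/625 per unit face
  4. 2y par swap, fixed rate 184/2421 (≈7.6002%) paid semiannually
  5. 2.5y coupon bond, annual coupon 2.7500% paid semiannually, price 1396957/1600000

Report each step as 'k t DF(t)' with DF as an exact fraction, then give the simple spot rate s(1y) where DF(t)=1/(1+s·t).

step 1 [0.5y] bond c/2=33/800: DF=(319039/320000 − 33/800·(0))/(1+33/800) = 383/400 ≈ 0.957500
step 2 [1y] zero: DF = P = 1151/1250 ≈ 0.920800
step 3 [1.5y] zero: DF = P = 557/625 ≈ 0.891200
step 4 [2y] swap r/2=92/2421: DF=(1 − 92/2421·(0.957500+0.920800+0.891200))/(1+92/2421) = 431/500 ≈ 0.862000
step 5 [2.5y] bond c/2=11/800: DF=(1396957/1600000 − 11/800·(0.957500+0.920800+0.891200+0.862000))/(1+11/800) = 203/250 ≈ 0.812000

1 1/2 383/400
2 1 1151/1250
3 3/2 557/625
4 2 431/500
5 5/2 203/250
s(1y) = (1/(1151/1250) − 1)/(1) = 99/1151 ≈ 8.6012%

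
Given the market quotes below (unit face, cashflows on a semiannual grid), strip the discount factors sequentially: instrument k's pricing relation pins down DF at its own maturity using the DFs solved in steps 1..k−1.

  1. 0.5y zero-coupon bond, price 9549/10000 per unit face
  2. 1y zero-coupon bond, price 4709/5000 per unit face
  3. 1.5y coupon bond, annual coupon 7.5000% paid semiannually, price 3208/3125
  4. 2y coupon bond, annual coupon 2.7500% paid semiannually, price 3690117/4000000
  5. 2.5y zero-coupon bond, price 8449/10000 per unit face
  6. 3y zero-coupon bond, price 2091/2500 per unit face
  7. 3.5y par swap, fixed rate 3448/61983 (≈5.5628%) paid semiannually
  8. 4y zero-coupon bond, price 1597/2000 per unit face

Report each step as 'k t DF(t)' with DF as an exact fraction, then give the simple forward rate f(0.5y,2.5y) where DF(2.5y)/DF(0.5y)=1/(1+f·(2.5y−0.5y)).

1 1/2 9549/10000
2 1 4709/5000
3 3/2 9209/10000
4 2 4359/5000
5 5/2 8449/10000
6 3 2091/2500
7 7/2 2069/2500
8 4 1597/2000
f(0.5y,2.5y) = ((9549/10000)/(8449/10000) − 1)/(2) = 550/8449 ≈ 6.5096%

step 1 [0.5y] zero: DF = P = 9549/10000 ≈ 0.954900
step 2 [1y] zero: DF = P = 4709/5000 ≈ 0.941800
step 3 [1.5y] bond c/2=3/80: DF=(3208/3125 − 3/80·(0.954900+0.941800))/(1+3/80) = 9209/10000 ≈ 0.920900
step 4 [2y] bond c/2=11/800: DF=(3690117/4000000 − 11/800·(0.954900+0.941800+0.920900))/(1+11/800) = 4359/5000 ≈ 0.871800
step 5 [2.5y] zero: DF = P = 8449/10000 ≈ 0.844900
step 6 [3y] zero: DF = P = 2091/2500 ≈ 0.836400
step 7 [3.5y] swap r/2=1724/61983: DF=(1 − 1724/61983·(0.954900+0.941800+0.920900+0.871800+0.844900+0.836400))/(1+1724/61983) = 2069/2500 ≈ 0.827600
step 8 [4y] zero: DF = P = 1597/2000 ≈ 0.798500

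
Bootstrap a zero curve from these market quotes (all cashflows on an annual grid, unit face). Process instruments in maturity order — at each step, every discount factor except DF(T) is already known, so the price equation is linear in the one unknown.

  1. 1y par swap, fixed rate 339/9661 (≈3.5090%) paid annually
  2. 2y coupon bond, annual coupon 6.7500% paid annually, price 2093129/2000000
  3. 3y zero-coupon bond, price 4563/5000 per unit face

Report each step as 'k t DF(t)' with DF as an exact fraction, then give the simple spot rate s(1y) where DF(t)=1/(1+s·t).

step 1 [1y] swap r/1=339/9661: DF=(1 − 339/9661·(0))/(1+339/9661) = 9661/10000 ≈ 0.966100
step 2 [2y] bond c/1=27/400: DF=(2093129/2000000 − 27/400·(0.966100))/(1+27/400) = 9193/10000 ≈ 0.919300
step 3 [3y] zero: DF = P = 4563/5000 ≈ 0.912600

1 1 9661/10000
2 2 9193/10000
3 3 4563/5000
s(1y) = (1/(9661/10000) − 1)/(1) = 339/9661 ≈ 3.5090%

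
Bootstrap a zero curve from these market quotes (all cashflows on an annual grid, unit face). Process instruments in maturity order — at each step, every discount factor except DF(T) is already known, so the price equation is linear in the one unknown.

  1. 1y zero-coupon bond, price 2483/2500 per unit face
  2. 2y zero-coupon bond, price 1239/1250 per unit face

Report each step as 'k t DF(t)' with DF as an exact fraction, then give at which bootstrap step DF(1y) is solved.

1 1 2483/2500
2 2 1239/1250
DF(1y) is solved at step 1

step 1 [1y] zero: DF = P = 2483/2500 ≈ 0.993200
step 2 [2y] zero: DF = P = 1239/1250 ≈ 0.991200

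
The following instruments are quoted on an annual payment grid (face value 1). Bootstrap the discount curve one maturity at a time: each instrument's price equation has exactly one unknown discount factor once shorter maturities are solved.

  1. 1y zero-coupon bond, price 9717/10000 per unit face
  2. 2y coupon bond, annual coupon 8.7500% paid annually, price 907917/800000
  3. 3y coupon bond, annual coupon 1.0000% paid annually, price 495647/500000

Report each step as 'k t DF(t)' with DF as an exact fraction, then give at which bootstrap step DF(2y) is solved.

1 1 9717/10000
2 2 4827/5000
3 3 9623/10000
DF(2y) is solved at step 2

step 1 [1y] zero: DF = P = 9717/10000 ≈ 0.971700
step 2 [2y] bond c/1=7/80: DF=(907917/800000 − 7/80·(0.971700))/(1+7/80) = 4827/5000 ≈ 0.965400
step 3 [3y] bond c/1=1/100: DF=(495647/500000 − 1/100·(0.971700+0.965400))/(1+1/100) = 9623/10000 ≈ 0.962300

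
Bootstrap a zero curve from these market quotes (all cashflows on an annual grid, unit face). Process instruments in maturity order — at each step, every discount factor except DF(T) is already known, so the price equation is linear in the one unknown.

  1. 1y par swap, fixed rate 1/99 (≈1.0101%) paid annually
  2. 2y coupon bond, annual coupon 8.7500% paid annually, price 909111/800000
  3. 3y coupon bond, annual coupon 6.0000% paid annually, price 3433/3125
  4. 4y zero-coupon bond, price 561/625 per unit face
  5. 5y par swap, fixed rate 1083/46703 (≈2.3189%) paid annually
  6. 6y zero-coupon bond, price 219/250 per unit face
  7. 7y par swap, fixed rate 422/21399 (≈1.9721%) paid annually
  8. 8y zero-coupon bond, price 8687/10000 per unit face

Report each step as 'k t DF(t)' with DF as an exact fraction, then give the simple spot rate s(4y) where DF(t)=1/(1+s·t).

step 1 [1y] swap r/1=1/99: DF=(1 − 1/99·(0))/(1+1/99) = 99/100 ≈ 0.990000
step 2 [2y] bond c/1=7/80: DF=(909111/800000 − 7/80·(0.990000))/(1+7/80) = 9653/10000 ≈ 0.965300
step 3 [3y] bond c/1=3/50: DF=(3433/3125 − 3/50·(0.990000+0.965300))/(1+3/50) = 9257/10000 ≈ 0.925700
step 4 [4y] zero: DF = P = 561/625 ≈ 0.897600
step 5 [5y] swap r/1=1083/46703: DF=(1 − 1083/46703·(0.990000+0.965300+0.925700+0.897600))/(1+1083/46703) = 8917/10000 ≈ 0.891700
step 6 [6y] zero: DF = P = 219/250 ≈ 0.876000
step 7 [7y] swap r/1=422/21399: DF=(1 − 422/21399·(0.990000+0.965300+0.925700+0.897600+0.891700+0.876000))/(1+422/21399) = 4367/5000 ≈ 0.873400
step 8 [8y] zero: DF = P = 8687/10000 ≈ 0.868700

1 1 99/100
2 2 9653/10000
3 3 9257/10000
4 4 561/625
5 5 8917/10000
6 6 219/250
7 7 4367/5000
8 8 8687/10000
s(4y) = (1/(561/625) − 1)/(4) = 16/561 ≈ 2.8520%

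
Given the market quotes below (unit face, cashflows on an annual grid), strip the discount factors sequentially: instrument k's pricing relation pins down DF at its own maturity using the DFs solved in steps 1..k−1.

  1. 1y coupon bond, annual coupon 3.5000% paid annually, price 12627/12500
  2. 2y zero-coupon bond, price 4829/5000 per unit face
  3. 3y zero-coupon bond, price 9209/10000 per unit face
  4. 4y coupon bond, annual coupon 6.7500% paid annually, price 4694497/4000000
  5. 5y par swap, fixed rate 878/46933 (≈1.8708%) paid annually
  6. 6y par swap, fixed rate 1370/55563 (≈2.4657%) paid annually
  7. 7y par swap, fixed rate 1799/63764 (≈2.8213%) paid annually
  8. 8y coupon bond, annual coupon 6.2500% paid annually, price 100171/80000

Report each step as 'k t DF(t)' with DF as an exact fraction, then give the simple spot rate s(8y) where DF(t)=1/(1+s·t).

step 1 [1y] bond c/1=7/200: DF=(12627/12500 − 7/200·(0))/(1+7/200) = 122/125 ≈ 0.976000
step 2 [2y] zero: DF = P = 4829/5000 ≈ 0.965800
step 3 [3y] zero: DF = P = 9209/10000 ≈ 0.920900
step 4 [4y] bond c/1=27/400: DF=(4694497/4000000 − 27/400·(0.976000+0.965800+0.920900))/(1+27/400) = 574/625 ≈ 0.918400
step 5 [5y] swap r/1=878/46933: DF=(1 − 878/46933·(0.976000+0.965800+0.920900+0.918400))/(1+878/46933) = 4561/5000 ≈ 0.912200
step 6 [6y] swap r/1=1370/55563: DF=(1 − 1370/55563·(0.976000+0.965800+0.920900+0.918400+0.912200))/(1+1370/55563) = 863/1000 ≈ 0.863000
step 7 [7y] swap r/1=1799/63764: DF=(1 − 1799/63764·(0.976000+0.965800+0.920900+0.918400+0.912200+0.863000))/(1+1799/63764) = 8201/10000 ≈ 0.820100
step 8 [8y] bond c/1=1/16: DF=(100171/80000 − 1/16·(0.976000+0.965800+0.920900+0.918400+0.912200+0.863000+0.820100))/(1+1/16) = 4017/5000 ≈ 0.803400

1 1 122/125
2 2 4829/5000
3 3 9209/10000
4 4 574/625
5 5 4561/5000
6 6 863/1000
7 7 8201/10000
8 8 4017/5000
s(8y) = (1/(4017/5000) − 1)/(8) = 983/32136 ≈ 3.0589%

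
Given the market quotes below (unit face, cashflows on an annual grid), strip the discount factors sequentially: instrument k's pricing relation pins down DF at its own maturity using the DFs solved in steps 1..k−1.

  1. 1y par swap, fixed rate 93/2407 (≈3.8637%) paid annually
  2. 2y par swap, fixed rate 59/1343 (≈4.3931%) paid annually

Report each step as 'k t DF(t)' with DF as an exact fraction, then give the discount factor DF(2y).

step 1 [1y] swap r/1=93/2407: DF=(1 − 93/2407·(0))/(1+93/2407) = 2407/2500 ≈ 0.962800
step 2 [2y] swap r/1=59/1343: DF=(1 − 59/1343·(0.962800))/(1+59/1343) = 4587/5000 ≈ 0.917400

1 1 2407/2500
2 2 4587/5000
DF(2y) = 4587/5000 ≈ 0.917400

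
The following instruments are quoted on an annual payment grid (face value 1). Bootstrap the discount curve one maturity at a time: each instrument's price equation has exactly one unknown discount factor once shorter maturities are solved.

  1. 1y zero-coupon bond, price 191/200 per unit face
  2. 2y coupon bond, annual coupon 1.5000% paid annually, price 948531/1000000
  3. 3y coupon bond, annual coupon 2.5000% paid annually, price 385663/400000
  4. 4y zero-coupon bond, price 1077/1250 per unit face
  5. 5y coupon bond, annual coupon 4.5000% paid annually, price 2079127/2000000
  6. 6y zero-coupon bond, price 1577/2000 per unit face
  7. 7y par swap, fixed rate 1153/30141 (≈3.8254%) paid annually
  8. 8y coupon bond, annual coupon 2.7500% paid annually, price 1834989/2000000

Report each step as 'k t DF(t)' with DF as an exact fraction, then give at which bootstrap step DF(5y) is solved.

1 1 191/200
2 2 2301/2500
3 3 8949/10000
4 4 1077/1250
5 5 524/625
6 6 1577/2000
7 7 3847/5000
8 8 1829/2500
DF(5y) is solved at step 5

step 1 [1y] zero: DF = P = 191/200 ≈ 0.955000
step 2 [2y] bond c/1=3/200: DF=(948531/1000000 − 3/200·(0.955000))/(1+3/200) = 2301/2500 ≈ 0.920400
step 3 [3y] bond c/1=1/40: DF=(385663/400000 − 1/40·(0.955000+0.920400))/(1+1/40) = 8949/10000 ≈ 0.894900
step 4 [4y] zero: DF = P = 1077/1250 ≈ 0.861600
step 5 [5y] bond c/1=9/200: DF=(2079127/2000000 − 9/200·(0.955000+0.920400+0.894900+0.861600))/(1+9/200) = 524/625 ≈ 0.838400
step 6 [6y] zero: DF = P = 1577/2000 ≈ 0.788500
step 7 [7y] swap r/1=1153/30141: DF=(1 − 1153/30141·(0.955000+0.920400+0.894900+0.861600+0.838400+0.788500))/(1+1153/30141) = 3847/5000 ≈ 0.769400
step 8 [8y] bond c/1=11/400: DF=(1834989/2000000 − 11/400·(0.955000+0.920400+0.894900+0.861600+0.838400+0.788500+0.769400))/(1+11/400) = 1829/2500 ≈ 0.731600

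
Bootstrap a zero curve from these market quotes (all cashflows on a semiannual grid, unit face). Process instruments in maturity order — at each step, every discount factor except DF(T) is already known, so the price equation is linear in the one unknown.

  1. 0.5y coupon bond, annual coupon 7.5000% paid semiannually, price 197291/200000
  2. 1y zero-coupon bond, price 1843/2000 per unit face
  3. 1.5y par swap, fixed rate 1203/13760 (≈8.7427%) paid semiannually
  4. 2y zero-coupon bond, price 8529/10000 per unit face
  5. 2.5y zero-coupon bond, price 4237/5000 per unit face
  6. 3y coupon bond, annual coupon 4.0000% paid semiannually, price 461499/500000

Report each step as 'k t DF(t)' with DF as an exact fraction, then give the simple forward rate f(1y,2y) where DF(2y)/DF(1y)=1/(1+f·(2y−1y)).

step 1 [0.5y] bond c/2=3/80: DF=(197291/200000 − 3/80·(0))/(1+3/80) = 2377/2500 ≈ 0.950800
step 2 [1y] zero: DF = P = 1843/2000 ≈ 0.921500
step 3 [1.5y] swap r/2=1203/27520: DF=(1 − 1203/27520·(0.950800+0.921500))/(1+1203/27520) = 8797/10000 ≈ 0.879700
step 4 [2y] zero: DF = P = 8529/10000 ≈ 0.852900
step 5 [2.5y] zero: DF = P = 4237/5000 ≈ 0.847400
step 6 [3y] bond c/2=1/50: DF=(461499/500000 − 1/50·(0.950800+0.921500+0.879700+0.852900+0.847400))/(1+1/50) = 511/625 ≈ 0.817600

1 1/2 2377/2500
2 1 1843/2000
3 3/2 8797/10000
4 2 8529/10000
5 5/2 4237/5000
6 3 511/625
f(1y,2y) = ((1843/2000)/(8529/10000) − 1)/(1) = 686/8529 ≈ 8.0431%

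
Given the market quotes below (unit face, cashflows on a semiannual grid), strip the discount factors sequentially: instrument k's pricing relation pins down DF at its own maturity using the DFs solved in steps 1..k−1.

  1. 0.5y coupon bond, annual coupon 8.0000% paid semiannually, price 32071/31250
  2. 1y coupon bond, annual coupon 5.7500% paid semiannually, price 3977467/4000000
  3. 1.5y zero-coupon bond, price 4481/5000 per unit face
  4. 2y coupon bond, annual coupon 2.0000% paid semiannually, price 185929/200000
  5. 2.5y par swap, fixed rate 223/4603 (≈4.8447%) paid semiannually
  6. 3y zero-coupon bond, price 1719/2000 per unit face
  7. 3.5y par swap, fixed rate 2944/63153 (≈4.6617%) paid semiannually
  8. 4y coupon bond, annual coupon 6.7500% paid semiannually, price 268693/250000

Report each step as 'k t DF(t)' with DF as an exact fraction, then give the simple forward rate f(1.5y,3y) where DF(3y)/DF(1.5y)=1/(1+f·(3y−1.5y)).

1 1/2 2467/2500
2 1 939/1000
3 3/2 4481/5000
4 2 357/400
5 5/2 1777/2000
6 3 1719/2000
7 7/2 533/625
8 4 1667/2000
f(1.5y,3y) = ((4481/5000)/(1719/2000) − 1)/(3/2) = 734/25785 ≈ 2.8466%

step 1 [0.5y] bond c/2=1/25: DF=(32071/31250 − 1/25·(0))/(1+1/25) = 2467/2500 ≈ 0.986800
step 2 [1y] bond c/2=23/800: DF=(3977467/4000000 − 23/800·(0.986800))/(1+23/800) = 939/1000 ≈ 0.939000
step 3 [1.5y] zero: DF = P = 4481/5000 ≈ 0.896200
step 4 [2y] bond c/2=1/100: DF=(185929/200000 − 1/100·(0.986800+0.939000+0.896200))/(1+1/100) = 357/400 ≈ 0.892500
step 5 [2.5y] swap r/2=223/9206: DF=(1 − 223/9206·(0.986800+0.939000+0.896200+0.892500))/(1+223/9206) = 1777/2000 ≈ 0.888500
step 6 [3y] zero: DF = P = 1719/2000 ≈ 0.859500
step 7 [3.5y] swap r/2=1472/63153: DF=(1 − 1472/63153·(0.986800+0.939000+0.896200+0.892500+0.888500+0.859500))/(1+1472/63153) = 533/625 ≈ 0.852800
step 8 [4y] bond c/2=27/800: DF=(268693/250000 − 27/800·(0.986800+0.939000+0.896200+0.892500+0.888500+0.859500+0.852800))/(1+27/800) = 1667/2000 ≈ 0.833500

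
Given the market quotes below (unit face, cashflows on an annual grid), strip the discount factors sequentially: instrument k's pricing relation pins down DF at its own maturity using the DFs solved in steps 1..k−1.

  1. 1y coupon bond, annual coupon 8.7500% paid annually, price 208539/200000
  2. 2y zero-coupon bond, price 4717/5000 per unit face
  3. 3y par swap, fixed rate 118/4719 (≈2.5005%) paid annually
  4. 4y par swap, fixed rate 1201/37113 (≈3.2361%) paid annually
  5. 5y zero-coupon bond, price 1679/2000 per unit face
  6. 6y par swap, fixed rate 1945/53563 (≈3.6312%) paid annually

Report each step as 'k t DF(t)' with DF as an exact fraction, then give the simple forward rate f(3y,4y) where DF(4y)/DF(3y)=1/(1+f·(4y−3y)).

step 1 [1y] bond c/1=7/80: DF=(208539/200000 − 7/80·(0))/(1+7/80) = 2397/2500 ≈ 0.958800
step 2 [2y] zero: DF = P = 4717/5000 ≈ 0.943400
step 3 [3y] swap r/1=118/4719: DF=(1 − 118/4719·(0.958800+0.943400))/(1+118/4719) = 2323/2500 ≈ 0.929200
step 4 [4y] swap r/1=1201/37113: DF=(1 − 1201/37113·(0.958800+0.943400+0.929200))/(1+1201/37113) = 8799/10000 ≈ 0.879900
step 5 [5y] zero: DF = P = 1679/2000 ≈ 0.839500
step 6 [6y] swap r/1=1945/53563: DF=(1 − 1945/53563·(0.958800+0.943400+0.929200+0.879900+0.839500))/(1+1945/53563) = 1611/2000 ≈ 0.805500

1 1 2397/2500
2 2 4717/5000
3 3 2323/2500
4 4 8799/10000
5 5 1679/2000
6 6 1611/2000
f(3y,4y) = ((2323/2500)/(8799/10000) − 1)/(1) = 493/8799 ≈ 5.6029%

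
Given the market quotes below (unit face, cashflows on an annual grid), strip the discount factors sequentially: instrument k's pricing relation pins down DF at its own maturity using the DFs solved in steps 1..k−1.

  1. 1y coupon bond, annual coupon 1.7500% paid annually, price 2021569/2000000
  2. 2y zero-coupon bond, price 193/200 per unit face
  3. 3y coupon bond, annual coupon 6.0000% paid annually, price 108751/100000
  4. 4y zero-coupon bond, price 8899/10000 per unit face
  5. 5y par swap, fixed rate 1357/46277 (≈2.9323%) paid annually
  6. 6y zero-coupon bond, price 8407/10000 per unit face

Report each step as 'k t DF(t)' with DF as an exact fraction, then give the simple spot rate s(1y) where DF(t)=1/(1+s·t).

1 1 4967/5000
2 2 193/200
3 3 9151/10000
4 4 8899/10000
5 5 8643/10000
6 6 8407/10000
s(1y) = (1/(4967/5000) − 1)/(1) = 33/4967 ≈ 0.6644%

step 1 [1y] bond c/1=7/400: DF=(2021569/2000000 − 7/400·(0))/(1+7/400) = 4967/5000 ≈ 0.993400
step 2 [2y] zero: DF = P = 193/200 ≈ 0.965000
step 3 [3y] bond c/1=3/50: DF=(108751/100000 − 3/50·(0.993400+0.965000))/(1+3/50) = 9151/10000 ≈ 0.915100
step 4 [4y] zero: DF = P = 8899/10000 ≈ 0.889900
step 5 [5y] swap r/1=1357/46277: DF=(1 − 1357/46277·(0.993400+0.965000+0.915100+0.889900))/(1+1357/46277) = 8643/10000 ≈ 0.864300
step 6 [6y] zero: DF = P = 8407/10000 ≈ 0.840700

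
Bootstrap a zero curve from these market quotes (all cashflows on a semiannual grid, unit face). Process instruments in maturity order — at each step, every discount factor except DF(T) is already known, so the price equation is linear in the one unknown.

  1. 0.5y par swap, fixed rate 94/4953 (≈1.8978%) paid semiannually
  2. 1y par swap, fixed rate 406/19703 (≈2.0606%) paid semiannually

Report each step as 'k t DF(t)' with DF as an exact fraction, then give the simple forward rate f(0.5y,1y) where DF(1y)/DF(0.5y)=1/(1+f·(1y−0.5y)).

1 1/2 4953/5000
2 1 9797/10000
f(0.5y,1y) = ((4953/5000)/(9797/10000) − 1)/(1/2) = 218/9797 ≈ 2.2252%

step 1 [0.5y] swap r/2=47/4953: DF=(1 − 47/4953·(0))/(1+47/4953) = 4953/5000 ≈ 0.990600
step 2 [1y] swap r/2=203/19703: DF=(1 − 203/19703·(0.990600))/(1+203/19703) = 9797/10000 ≈ 0.979700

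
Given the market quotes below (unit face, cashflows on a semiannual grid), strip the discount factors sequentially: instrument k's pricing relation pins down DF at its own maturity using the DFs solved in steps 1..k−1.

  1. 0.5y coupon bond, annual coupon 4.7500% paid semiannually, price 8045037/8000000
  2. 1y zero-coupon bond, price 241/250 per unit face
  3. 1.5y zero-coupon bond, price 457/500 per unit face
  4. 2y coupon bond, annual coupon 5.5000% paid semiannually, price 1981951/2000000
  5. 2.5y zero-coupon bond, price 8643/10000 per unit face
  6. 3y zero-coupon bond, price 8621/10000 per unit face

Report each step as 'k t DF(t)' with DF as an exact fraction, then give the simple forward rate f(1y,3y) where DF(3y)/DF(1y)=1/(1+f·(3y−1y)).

step 1 [0.5y] bond c/2=19/800: DF=(8045037/8000000 − 19/800·(0))/(1+19/800) = 9823/10000 ≈ 0.982300
step 2 [1y] zero: DF = P = 241/250 ≈ 0.964000
step 3 [1.5y] zero: DF = P = 457/500 ≈ 0.914000
step 4 [2y] bond c/2=11/400: DF=(1981951/2000000 − 11/400·(0.982300+0.964000+0.914000))/(1+11/400) = 8879/10000 ≈ 0.887900
step 5 [2.5y] zero: DF = P = 8643/10000 ≈ 0.864300
step 6 [3y] zero: DF = P = 8621/10000 ≈ 0.862100

1 1/2 9823/10000
2 1 241/250
3 3/2 457/500
4 2 8879/10000
5 5/2 8643/10000
6 3 8621/10000
f(1y,3y) = ((241/250)/(8621/10000) − 1)/(2) = 1019/17242 ≈ 5.9100%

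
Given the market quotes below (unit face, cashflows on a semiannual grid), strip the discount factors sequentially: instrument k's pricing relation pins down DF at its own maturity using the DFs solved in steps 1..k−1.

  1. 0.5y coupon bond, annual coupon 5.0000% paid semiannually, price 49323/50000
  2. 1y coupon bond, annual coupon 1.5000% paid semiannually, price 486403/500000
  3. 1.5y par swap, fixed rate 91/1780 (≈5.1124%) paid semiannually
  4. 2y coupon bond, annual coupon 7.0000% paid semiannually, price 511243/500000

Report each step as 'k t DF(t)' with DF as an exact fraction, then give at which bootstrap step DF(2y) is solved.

1 1/2 1203/1250
2 1 599/625
3 3/2 1159/1250
4 2 2229/2500
DF(2y) is solved at step 4

step 1 [0.5y] bond c/2=1/40: DF=(49323/50000 − 1/40·(0))/(1+1/40) = 1203/1250 ≈ 0.962400
step 2 [1y] bond c/2=3/400: DF=(486403/500000 − 3/400·(0.962400))/(1+3/400) = 599/625 ≈ 0.958400
step 3 [1.5y] swap r/2=91/3560: DF=(1 − 91/3560·(0.962400+0.958400))/(1+91/3560) = 1159/1250 ≈ 0.927200
step 4 [2y] bond c/2=7/200: DF=(511243/500000 − 7/200·(0.962400+0.958400+0.927200))/(1+7/200) = 2229/2500 ≈ 0.891600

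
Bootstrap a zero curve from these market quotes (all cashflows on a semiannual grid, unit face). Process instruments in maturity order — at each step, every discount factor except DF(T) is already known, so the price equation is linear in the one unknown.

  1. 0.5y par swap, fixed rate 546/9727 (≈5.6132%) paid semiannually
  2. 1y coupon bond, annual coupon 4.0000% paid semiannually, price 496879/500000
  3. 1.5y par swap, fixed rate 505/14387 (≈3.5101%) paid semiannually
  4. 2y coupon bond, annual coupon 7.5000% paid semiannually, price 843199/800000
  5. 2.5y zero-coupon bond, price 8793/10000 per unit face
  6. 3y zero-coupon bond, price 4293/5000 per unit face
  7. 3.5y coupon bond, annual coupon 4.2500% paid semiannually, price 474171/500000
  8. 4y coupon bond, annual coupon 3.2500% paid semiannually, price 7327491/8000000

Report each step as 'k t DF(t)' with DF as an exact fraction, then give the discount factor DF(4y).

1 1/2 9727/10000
2 1 597/625
3 3/2 1899/2000
4 2 9119/10000
5 5/2 8793/10000
6 3 4293/5000
7 7/2 1017/1250
8 4 7999/10000
DF(4y) = 7999/10000 ≈ 0.799900

step 1 [0.5y] swap r/2=273/9727: DF=(1 − 273/9727·(0))/(1+273/9727) = 9727/10000 ≈ 0.972700
step 2 [1y] bond c/2=1/50: DF=(496879/500000 − 1/50·(0.972700))/(1+1/50) = 597/625 ≈ 0.955200
step 3 [1.5y] swap r/2=505/28774: DF=(1 − 505/28774·(0.972700+0.955200))/(1+505/28774) = 1899/2000 ≈ 0.949500
step 4 [2y] bond c/2=3/80: DF=(843199/800000 − 3/80·(0.972700+0.955200+0.949500))/(1+3/80) = 9119/10000 ≈ 0.911900
step 5 [2.5y] zero: DF = P = 8793/10000 ≈ 0.879300
step 6 [3y] zero: DF = P = 4293/5000 ≈ 0.858600
step 7 [3.5y] bond c/2=17/800: DF=(474171/500000 − 17/800·(0.972700+0.955200+0.949500+0.911900+0.879300+0.858600))/(1+17/800) = 1017/1250 ≈ 0.813600
step 8 [4y] bond c/2=13/800: DF=(7327491/8000000 − 13/800·(0.972700+0.955200+0.949500+0.911900+0.879300+0.858600+0.813600))/(1+13/800) = 7999/10000 ≈ 0.799900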